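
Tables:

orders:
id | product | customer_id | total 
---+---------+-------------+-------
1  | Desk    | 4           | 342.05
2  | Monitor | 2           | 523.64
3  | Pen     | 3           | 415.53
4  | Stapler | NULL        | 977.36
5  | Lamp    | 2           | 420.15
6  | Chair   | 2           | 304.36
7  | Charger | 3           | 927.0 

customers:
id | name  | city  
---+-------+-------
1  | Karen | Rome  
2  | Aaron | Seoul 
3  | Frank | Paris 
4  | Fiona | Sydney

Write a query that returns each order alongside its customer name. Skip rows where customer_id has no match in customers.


INNER JOIN keeps only orders rows whose customer_id matches an id in customers. Walk through each order:
  - order 1 (Desk): customer_id=4 -> matches Fiona
  - order 2 (Monitor): customer_id=2 -> matches Aaron
  - order 3 (Pen): customer_id=3 -> matches Frank
  - order 4 (Stapler): customer_id=NULL, no match -> dropped
  - order 5 (Lamp): customer_id=2 -> matches Aaron
  - order 6 (Chair): customer_id=2 -> matches Aaron
  - order 7 (Charger): customer_id=3 -> matches Frank
So 1 of 7 rows is dropped.

SQL:
SELECT a.product, b.name AS customer
FROM orders a
INNER JOIN customers b ON a.customer_id = b.id

Result:
product | customer
--------+---------
Desk    | Fiona   
Monitor | Aaron   
Pen     | Frank   
Lamp    | Aaron   
Chair   | Aaron   
Charger | Frank   


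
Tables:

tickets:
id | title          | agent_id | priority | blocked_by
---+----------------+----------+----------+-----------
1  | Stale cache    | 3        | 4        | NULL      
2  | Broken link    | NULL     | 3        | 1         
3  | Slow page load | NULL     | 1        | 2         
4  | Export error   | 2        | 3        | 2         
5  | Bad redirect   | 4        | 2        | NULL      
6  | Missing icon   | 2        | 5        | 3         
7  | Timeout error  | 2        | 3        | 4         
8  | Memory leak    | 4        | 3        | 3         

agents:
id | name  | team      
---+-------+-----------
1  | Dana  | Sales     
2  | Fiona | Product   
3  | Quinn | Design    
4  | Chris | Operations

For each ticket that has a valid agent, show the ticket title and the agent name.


INNER JOIN keeps only tickets rows whose agent_id matches an id in agents. Walk through each ticket:
  - ticket 1 (Stale cache): agent_id=3 -> matches Quinn
  - ticket 2 (Broken link): agent_id=NULL, no match -> dropped
  - ticket 3 (Slow page load): agent_id=NULL, no match -> dropped
  - ticket 4 (Export error): agent_id=2 -> matches Fiona
  - ticket 5 (Bad redirect): agent_id=4 -> matches Chris
  - ticket 6 (Missing icon): agent_id=2 -> matches Fiona
  - ticket 7 (Timeout error): agent_id=2 -> matches Fiona
  - ticket 8 (Memory leak): agent_id=4 -> matches Chris
So 2 of 8 rows are dropped.

SQL:
SELECT a.title, b.name AS agent
FROM tickets a
INNER JOIN agents b ON a.agent_id = b.id

Result:
title         | agent
--------------+------
Stale cache   | Quinn
Export error  | Fiona
Bad redirect  | Chris
Missing icon  | Fiona
Timeout error | Fiona
Memory leak   | Chris


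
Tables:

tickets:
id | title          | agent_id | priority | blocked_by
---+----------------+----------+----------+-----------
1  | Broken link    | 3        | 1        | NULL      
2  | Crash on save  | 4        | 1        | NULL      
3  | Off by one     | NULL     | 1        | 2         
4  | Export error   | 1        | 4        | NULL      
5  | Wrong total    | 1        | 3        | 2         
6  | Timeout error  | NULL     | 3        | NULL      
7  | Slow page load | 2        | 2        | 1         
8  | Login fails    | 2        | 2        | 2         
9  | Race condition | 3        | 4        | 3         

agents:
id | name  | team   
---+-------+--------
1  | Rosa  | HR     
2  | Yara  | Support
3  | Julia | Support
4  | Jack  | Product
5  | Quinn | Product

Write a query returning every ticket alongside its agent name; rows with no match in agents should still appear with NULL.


LEFT JOIN keeps every row from tickets (the left table); where agent_id has no match in agents, the agent columns become NULL. Walk through each ticket:
  - ticket 1 (Broken link): agent_id=3 -> matches Julia
  - ticket 2 (Crash on save): agent_id=4 -> matches Jack
  - ticket 3 (Off by one): agent_id=NULL, no match -> kept with NULL
  - ticket 4 (Export error): agent_id=1 -> matches Rosa
  - ticket 5 (Wrong total): agent_id=1 -> matches Rosa
  - ticket 6 (Timeout error): agent_id=NULL, no match -> kept with NULL
  - ticket 7 (Slow page load): agent_id=2 -> matches Yara
  - ticket 8 (Login fails): agent_id=2 -> matches Yara
  - ticket 9 (Race condition): agent_id=3 -> matches Julia
All 9 rows appear; 2 have NULL agent.

SQL:
SELECT a.title, b.name AS agent
FROM tickets a
LEFT JOIN agents b ON a.agent_id = b.id

Result:
title          | agent
---------------+------
Broken link    | Julia
Crash on save  | Jack 
Off by one     | NULL 
Export error   | Rosa 
Wrong total    | Rosa 
Timeout error  | NULL 
Slow page load | Yara 
Login fails    | Yara 
Race condition | Julia


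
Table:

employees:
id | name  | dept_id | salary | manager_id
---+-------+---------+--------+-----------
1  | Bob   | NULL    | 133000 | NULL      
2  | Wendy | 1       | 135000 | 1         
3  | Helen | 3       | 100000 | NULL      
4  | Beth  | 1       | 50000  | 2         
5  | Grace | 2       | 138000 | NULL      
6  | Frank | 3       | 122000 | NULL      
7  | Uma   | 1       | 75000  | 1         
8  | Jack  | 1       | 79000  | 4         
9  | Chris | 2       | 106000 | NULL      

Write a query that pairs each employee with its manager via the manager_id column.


This is a self-join: employees is joined to a second copy of itself, matching each row's manager_id to another row's id. Use LEFT JOIN so rows with manager_id=NULL are kept.
  - employee 1 (Bob): manager_id=NULL -> NULL
  - employee 2 (Wendy): manager_id=1 -> Bob
  - employee 3 (Helen): manager_id=NULL -> NULL
  - employee 4 (Beth): manager_id=2 -> Wendy
  - employee 5 (Grace): manager_id=NULL -> NULL
  - employee 6 (Frank): manager_id=NULL -> NULL
  - employee 7 (Uma): manager_id=1 -> Bob
  - employee 8 (Jack): manager_id=4 -> Beth
  - employee 9 (Chris): manager_id=NULL -> NULL

SQL:
SELECT a.name AS item, b.name AS manager
FROM employees a
LEFT JOIN employees b ON a.manager_id = b.id

Result:
item  | manager
------+--------
Bob   | NULL   
Wendy | Bob    
Helen | NULL   
Beth  | Wendy  
Grace | NULL   
Frank | NULL   
Uma   | Bob    
Jack  | Beth   
Chris | NULL   


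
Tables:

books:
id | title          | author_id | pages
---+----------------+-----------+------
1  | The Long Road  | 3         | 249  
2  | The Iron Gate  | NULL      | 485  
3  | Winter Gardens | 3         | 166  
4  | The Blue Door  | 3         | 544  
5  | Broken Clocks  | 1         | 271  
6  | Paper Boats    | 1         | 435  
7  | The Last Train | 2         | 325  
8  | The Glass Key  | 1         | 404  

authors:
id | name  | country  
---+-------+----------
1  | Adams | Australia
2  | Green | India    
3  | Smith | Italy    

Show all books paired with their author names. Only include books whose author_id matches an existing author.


INNER JOIN keeps only books rows whose author_id matches an id in authors. Walk through each book:
  - book 1 (The Long Road): author_id=3 -> matches Smith
  - book 2 (The Iron Gate): author_id=NULL, no match -> dropped
  - book 3 (Winter Gardens): author_id=3 -> matches Smith
  - book 4 (The Blue Door): author_id=3 -> matches Smith
  - book 5 (Broken Clocks): author_id=1 -> matches Adams
  - book 6 (Paper Boats): author_id=1 -> matches Adams
  - book 7 (The Last Train): author_id=2 -> matches Green
  - book 8 (The Glass Key): author_id=1 -> matches Adams
So 1 of 8 rows is dropped.

SQL:
SELECT a.title, b.name AS author
FROM books a
INNER JOIN authors b ON a.author_id = b.id

Result:
title          | author
---------------+-------
The Long Road  | Smith 
Winter Gardens | Smith 
The Blue Door  | Smith 
Broken Clocks  | Adams 
Paper Boats    | Adams 
The Last Train | Green 
The Glass Key  | Adams 


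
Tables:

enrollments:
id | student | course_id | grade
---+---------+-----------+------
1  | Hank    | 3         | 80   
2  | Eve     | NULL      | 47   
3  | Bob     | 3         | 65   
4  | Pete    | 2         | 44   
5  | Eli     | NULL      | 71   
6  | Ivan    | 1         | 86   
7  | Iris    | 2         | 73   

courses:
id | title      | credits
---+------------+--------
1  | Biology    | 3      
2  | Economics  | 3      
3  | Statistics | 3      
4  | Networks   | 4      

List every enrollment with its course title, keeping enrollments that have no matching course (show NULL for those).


LEFT JOIN keeps every row from enrollments (the left table); where course_id has no match in courses, the course columns become NULL. Walk through each enrollment:
  - enrollment 1 (Hank): course_id=3 -> matches Statistics
  - enrollment 2 (Eve): course_id=NULL, no match -> kept with NULL
  - enrollment 3 (Bob): course_id=3 -> matches Statistics
  - enrollment 4 (Pete): course_id=2 -> matches Economics
  - enrollment 5 (Eli): course_id=NULL, no match -> kept with NULL
  - enrollment 6 (Ivan): course_id=1 -> matches Biology
  - enrollment 7 (Iris): course_id=2 -> matches Economics
All 7 rows appear; 2 have NULL course.

SQL:
SELECT a.student, b.title AS course
FROM enrollments a
LEFT JOIN courses b ON a.course_id = b.id

Result:
student | course    
--------+-----------
Hank    | Statistics
Eve     | NULL      
Bob     | Statistics
Pete    | Economics 
Eli     | NULL      
Ivan    | Biology   
Iris    | Economics 


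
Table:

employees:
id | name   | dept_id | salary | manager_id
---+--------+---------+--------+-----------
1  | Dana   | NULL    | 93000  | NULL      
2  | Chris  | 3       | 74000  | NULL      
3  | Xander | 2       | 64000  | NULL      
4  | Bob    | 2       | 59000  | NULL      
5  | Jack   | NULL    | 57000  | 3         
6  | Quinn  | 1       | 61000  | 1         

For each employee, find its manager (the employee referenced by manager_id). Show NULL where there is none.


This is a self-join: employees is joined to a second copy of itself, matching each row's manager_id to another row's id. Use LEFT JOIN so rows with manager_id=NULL are kept.
  - employee 1 (Dana): manager_id=NULL -> NULL
  - employee 2 (Chris): manager_id=NULL -> NULL
  - employee 3 (Xander): manager_id=NULL -> NULL
  - employee 4 (Bob): manager_id=NULL -> NULL
  - employee 5 (Jack): manager_id=3 -> Xander
  - employee 6 (Quinn): manager_id=1 -> Dana

SQL:
SELECT a.name AS item, b.name AS manager
FROM employees a
LEFT JOIN employees b ON a.manager_id = b.id

Result:
item   | manager
-------+--------
Dana   | NULL   
Chris  | NULL   
Xander | NULL   
Bob    | NULL   
Jack   | Xander 
Quinn  | Dana   


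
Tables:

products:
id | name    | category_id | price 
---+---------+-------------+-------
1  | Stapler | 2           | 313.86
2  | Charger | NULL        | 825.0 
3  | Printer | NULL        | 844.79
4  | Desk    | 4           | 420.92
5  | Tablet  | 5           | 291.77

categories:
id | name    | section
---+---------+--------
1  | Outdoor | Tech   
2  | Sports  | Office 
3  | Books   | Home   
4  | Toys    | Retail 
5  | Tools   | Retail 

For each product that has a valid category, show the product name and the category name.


INNER JOIN keeps only products rows whose category_id matches an id in categories. Walk through each product:
  - product 1 (Stapler): category_id=2 -> matches Sports
  - product 2 (Charger): category_id=NULL, no match -> dropped
  - product 3 (Printer): category_id=NULL, no match -> dropped
  - product 4 (Desk): category_id=4 -> matches Toys
  - product 5 (Tablet): category_id=5 -> matches Tools
So 2 of 5 rows are dropped.

SQL:
SELECT a.name, b.name AS category
FROM products a
INNER JOIN categories b ON a.category_id = b.id

Result:
name    | category
--------+---------
Stapler | Sports  
Desk    | Toys    
Tablet  | Tools   


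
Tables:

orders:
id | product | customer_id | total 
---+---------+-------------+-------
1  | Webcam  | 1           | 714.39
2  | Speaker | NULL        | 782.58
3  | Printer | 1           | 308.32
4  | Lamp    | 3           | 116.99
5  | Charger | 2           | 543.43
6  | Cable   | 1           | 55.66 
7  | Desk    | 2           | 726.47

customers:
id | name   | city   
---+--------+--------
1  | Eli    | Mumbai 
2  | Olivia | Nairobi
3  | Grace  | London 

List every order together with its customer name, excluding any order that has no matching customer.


INNER JOIN keeps only orders rows whose customer_id matches an id in customers. Walk through each order:
  - order 1 (Webcam): customer_id=1 -> matches Eli
  - order 2 (Speaker): customer_id=NULL, no match -> dropped
  - order 3 (Printer): customer_id=1 -> matches Eli
  - order 4 (Lamp): customer_id=3 -> matches Grace
  - order 5 (Charger): customer_id=2 -> matches Olivia
  - order 6 (Cable): customer_id=1 -> matches Eli
  - order 7 (Desk): customer_id=2 -> matches Olivia
So 1 of 7 rows is dropped.

SQL:
SELECT a.product, b.name AS customer
FROM orders a
INNER JOIN customers b ON a.customer_id = b.id

Result:
product | customer
--------+---------
Webcam  | Eli     
Printer | Eli     
Lamp    | Grace   
Charger | Olivia  
Cable   | Eli     
Desk    | Olivia  


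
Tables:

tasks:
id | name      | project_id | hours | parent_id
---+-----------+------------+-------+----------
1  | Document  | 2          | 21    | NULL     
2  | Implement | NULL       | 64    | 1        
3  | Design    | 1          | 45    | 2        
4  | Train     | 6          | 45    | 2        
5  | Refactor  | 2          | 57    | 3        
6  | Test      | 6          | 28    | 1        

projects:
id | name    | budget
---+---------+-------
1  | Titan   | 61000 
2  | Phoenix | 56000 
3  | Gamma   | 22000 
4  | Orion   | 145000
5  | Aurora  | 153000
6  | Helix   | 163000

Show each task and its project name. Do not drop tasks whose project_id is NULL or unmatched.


LEFT JOIN keeps every row from tasks (the left table); where project_id has no match in projects, the project columns become NULL. Walk through each task:
  - task 1 (Document): project_id=2 -> matches Phoenix
  - task 2 (Implement): project_id=NULL, no match -> kept with NULL
  - task 3 (Design): project_id=1 -> matches Titan
  - task 4 (Train): project_id=6 -> matches Helix
  - task 5 (Refactor): project_id=2 -> matches Phoenix
  - task 6 (Test): project_id=6 -> matches Helix
All 6 rows appear; 1 has NULL project.

SQL:
SELECT a.name, b.name AS project
FROM tasks a
LEFT JOIN projects b ON a.project_id = b.id

Result:
name      | project
----------+--------
Document  | Phoenix
Implement | NULL   
Design    | Titan  
Train     | Helix  
Refactor  | Phoenix
Test      | Helix  


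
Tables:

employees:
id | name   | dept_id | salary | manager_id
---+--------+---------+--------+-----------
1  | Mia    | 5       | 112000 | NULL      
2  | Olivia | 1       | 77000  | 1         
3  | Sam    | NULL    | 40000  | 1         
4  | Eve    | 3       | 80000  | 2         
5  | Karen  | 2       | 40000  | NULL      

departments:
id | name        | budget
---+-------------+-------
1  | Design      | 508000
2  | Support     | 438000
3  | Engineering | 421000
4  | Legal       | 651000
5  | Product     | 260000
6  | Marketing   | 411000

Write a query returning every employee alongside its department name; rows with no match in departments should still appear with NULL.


LEFT JOIN keeps every row from employees (the left table); where dept_id has no match in departments, the department columns become NULL. Walk through each employee:
  - employee 1 (Mia): dept_id=5 -> matches Product
  - employee 2 (Olivia): dept_id=1 -> matches Design
  - employee 3 (Sam): dept_id=NULL, no match -> kept with NULL
  - employee 4 (Eve): dept_id=3 -> matches Engineering
  - employee 5 (Karen): dept_id=2 -> matches Support
All 5 rows appear; 1 has NULL department.

SQL:
SELECT a.name, b.name AS department
FROM employees a
LEFT JOIN departments b ON a.dept_id = b.id

Result:
name   | department 
-------+------------
Mia    | Product    
Olivia | Design     
Sam    | NULL       
Eve    | Engineering
Karen  | Support    


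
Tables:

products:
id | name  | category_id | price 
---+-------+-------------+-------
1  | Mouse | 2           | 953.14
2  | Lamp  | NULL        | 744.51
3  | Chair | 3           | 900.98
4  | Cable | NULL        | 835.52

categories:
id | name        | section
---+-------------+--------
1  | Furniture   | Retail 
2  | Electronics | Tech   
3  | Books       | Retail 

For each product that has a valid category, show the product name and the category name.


INNER JOIN keeps only products rows whose category_id matches an id in categories. Walk through each product:
  - product 1 (Mouse): category_id=2 -> matches Electronics
  - product 2 (Lamp): category_id=NULL, no match -> dropped
  - product 3 (Chair): category_id=3 -> matches Books
  - product 4 (Cable): category_id=NULL, no match -> dropped
So 2 of 4 rows are dropped.

SQL:
SELECT a.name, b.name AS category
FROM products a
INNER JOIN categories b ON a.category_id = b.id

Result:
name  | category   
------+------------
Mouse | Electronics
Chair | Books      


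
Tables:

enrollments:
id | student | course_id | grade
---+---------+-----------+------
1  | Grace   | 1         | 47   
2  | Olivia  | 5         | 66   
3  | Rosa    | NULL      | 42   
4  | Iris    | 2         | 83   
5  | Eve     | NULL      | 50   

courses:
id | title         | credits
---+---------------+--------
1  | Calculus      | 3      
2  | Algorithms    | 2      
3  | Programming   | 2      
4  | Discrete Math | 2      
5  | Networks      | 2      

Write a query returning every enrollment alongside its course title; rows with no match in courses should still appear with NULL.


LEFT JOIN keeps every row from enrollments (the left table); where course_id has no match in courses, the course columns become NULL. Walk through each enrollment:
  - enrollment 1 (Grace): course_id=1 -> matches Calculus
  - enrollment 2 (Olivia): course_id=5 -> matches Networks
  - enrollment 3 (Rosa): course_id=NULL, no match -> kept with NULL
  - enrollment 4 (Iris): course_id=2 -> matches Algorithms
  - enrollment 5 (Eve): course_id=NULL, no match -> kept with NULL
All 5 rows appear; 2 have NULL course.

SQL:
SELECT a.student, b.title AS course
FROM enrollments a
LEFT JOIN courses b ON a.course_id = b.id

Result:
student | course    
--------+-----------
Grace   | Calculus  
Olivia  | Networks  
Rosa    | NULL      
Iris    | Algorithms
Eve     | NULL      


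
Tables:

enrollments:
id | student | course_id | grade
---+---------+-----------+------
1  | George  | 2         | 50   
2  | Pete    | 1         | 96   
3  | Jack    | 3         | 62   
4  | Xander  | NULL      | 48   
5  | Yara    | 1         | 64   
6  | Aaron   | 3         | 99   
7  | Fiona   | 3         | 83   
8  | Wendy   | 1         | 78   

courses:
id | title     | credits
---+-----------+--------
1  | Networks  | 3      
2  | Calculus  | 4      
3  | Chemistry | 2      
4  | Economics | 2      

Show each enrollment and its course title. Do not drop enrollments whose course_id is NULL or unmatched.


LEFT JOIN keeps every row from enrollments (the left table); where course_id has no match in courses, the course columns become NULL. Walk through each enrollment:
  - enrollment 1 (George): course_id=2 -> matches Calculus
  - enrollment 2 (Pete): course_id=1 -> matches Networks
  - enrollment 3 (Jack): course_id=3 -> matches Chemistry
  - enrollment 4 (Xander): course_id=NULL, no match -> kept with NULL
  - enrollment 5 (Yara): course_id=1 -> matches Networks
  - enrollment 6 (Aaron): course_id=3 -> matches Chemistry
  - enrollment 7 (Fiona): course_id=3 -> matches Chemistry
  - enrollment 8 (Wendy): course_id=1 -> matches Networks
All 8 rows appear; 1 has NULL course.

SQL:
SELECT a.student, b.title AS course
FROM enrollments a
LEFT JOIN courses b ON a.course_id = b.id

Result:
student | course   
--------+----------
George  | Calculus 
Pete    | Networks 
Jack    | Chemistry
Xander  | NULL     
Yara    | Networks 
Aaron   | Chemistry
Fiona   | Chemistry
Wendy   | Networks 


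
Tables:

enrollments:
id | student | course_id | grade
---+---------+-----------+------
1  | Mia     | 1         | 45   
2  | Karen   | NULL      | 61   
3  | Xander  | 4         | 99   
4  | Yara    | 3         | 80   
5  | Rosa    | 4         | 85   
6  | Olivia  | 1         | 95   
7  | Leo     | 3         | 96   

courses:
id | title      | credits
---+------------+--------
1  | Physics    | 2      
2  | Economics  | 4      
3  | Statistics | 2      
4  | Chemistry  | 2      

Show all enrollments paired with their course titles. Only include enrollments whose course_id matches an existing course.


INNER JOIN keeps only enrollments rows whose course_id matches an id in courses. Walk through each enrollment:
  - enrollment 1 (Mia): course_id=1 -> matches Physics
  - enrollment 2 (Karen): course_id=NULL, no match -> dropped
  - enrollment 3 (Xander): course_id=4 -> matches Chemistry
  - enrollment 4 (Yara): course_id=3 -> matches Statistics
  - enrollment 5 (Rosa): course_id=4 -> matches Chemistry
  - enrollment 6 (Olivia): course_id=1 -> matches Physics
  - enrollment 7 (Leo): course_id=3 -> matches Statistics
So 1 of 7 rows is dropped.

SQL:
SELECT a.student, b.title AS course
FROM enrollments a
INNER JOIN courses b ON a.course_id = b.id

Result:
student | course    
--------+-----------
Mia     | Physics   
Xander  | Chemistry 
Yara    | Statistics
Rosa    | Chemistry 
Olivia  | Physics   
Leo     | Statistics


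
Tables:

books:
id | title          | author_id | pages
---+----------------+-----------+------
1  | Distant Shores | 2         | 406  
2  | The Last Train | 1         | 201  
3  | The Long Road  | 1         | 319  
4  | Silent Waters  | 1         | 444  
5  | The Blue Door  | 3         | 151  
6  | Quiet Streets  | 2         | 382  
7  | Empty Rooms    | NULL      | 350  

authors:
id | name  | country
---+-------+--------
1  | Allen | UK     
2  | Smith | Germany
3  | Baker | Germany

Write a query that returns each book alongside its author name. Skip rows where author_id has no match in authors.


INNER JOIN keeps only books rows whose author_id matches an id in authors. Walk through each book:
  - book 1 (Distant Shores): author_id=2 -> matches Smith
  - book 2 (The Last Train): author_id=1 -> matches Allen
  - book 3 (The Long Road): author_id=1 -> matches Allen
  - book 4 (Silent Waters): author_id=1 -> matches Allen
  - book 5 (The Blue Door): author_id=3 -> matches Baker
  - book 6 (Quiet Streets): author_id=2 -> matches Smith
  - book 7 (Empty Rooms): author_id=NULL, no match -> dropped
So 1 of 7 rows is dropped.

SQL:
SELECT a.title, b.name AS author
FROM books a
INNER JOIN authors b ON a.author_id = b.id

Result:
title          | author
---------------+-------
Distant Shores | Smith 
The Last Train | Allen 
The Long Road  | Allen 
Silent Waters  | Allen 
The Blue Door  | Baker 
Quiet Streets  | Smith 


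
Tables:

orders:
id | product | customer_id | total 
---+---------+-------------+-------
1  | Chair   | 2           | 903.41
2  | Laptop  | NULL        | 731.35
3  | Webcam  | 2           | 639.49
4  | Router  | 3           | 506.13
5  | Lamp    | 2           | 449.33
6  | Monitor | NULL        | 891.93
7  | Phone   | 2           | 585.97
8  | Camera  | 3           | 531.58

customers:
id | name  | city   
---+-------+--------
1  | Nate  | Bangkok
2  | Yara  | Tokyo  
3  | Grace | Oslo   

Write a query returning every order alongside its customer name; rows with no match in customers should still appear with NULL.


LEFT JOIN keeps every row from orders (the left table); where customer_id has no match in customers, the customer columns become NULL. Walk through each order:
  - order 1 (Chair): customer_id=2 -> matches Yara
  - order 2 (Laptop): customer_id=NULL, no match -> kept with NULL
  - order 3 (Webcam): customer_id=2 -> matches Yara
  - order 4 (Router): customer_id=3 -> matches Grace
  - order 5 (Lamp): customer_id=2 -> matches Yara
  - order 6 (Monitor): customer_id=NULL, no match -> kept with NULL
  - order 7 (Phone): customer_id=2 -> matches Yara
  - order 8 (Camera): customer_id=3 -> matches Grace
All 8 rows appear; 2 have NULL customer.

SQL:
SELECT a.product, b.name AS customer
FROM orders a
LEFT JOIN customers b ON a.customer_id = b.id

Result:
product | customer
--------+---------
Chair   | Yara    
Laptop  | NULL    
Webcam  | Yara    
Router  | Grace   
Lamp    | Yara    
Monitor | NULL    
Phone   | Yara    
Camera  | Grace   


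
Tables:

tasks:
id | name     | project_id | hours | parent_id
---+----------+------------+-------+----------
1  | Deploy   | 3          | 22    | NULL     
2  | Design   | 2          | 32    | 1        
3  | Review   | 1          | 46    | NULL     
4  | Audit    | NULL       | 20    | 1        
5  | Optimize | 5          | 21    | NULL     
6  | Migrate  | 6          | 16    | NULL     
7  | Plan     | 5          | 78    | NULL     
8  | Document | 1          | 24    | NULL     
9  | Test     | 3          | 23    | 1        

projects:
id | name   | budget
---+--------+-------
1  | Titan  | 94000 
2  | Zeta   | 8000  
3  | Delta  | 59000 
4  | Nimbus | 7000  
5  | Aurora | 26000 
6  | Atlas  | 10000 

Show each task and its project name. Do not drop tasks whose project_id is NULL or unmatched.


LEFT JOIN keeps every row from tasks (the left table); where project_id has no match in projects, the project columns become NULL. Walk through each task:
  - task 1 (Deploy): project_id=3 -> matches Delta
  - task 2 (Design): project_id=2 -> matches Zeta
  - task 3 (Review): project_id=1 -> matches Titan
  - task 4 (Audit): project_id=NULL, no match -> kept with NULL
  - task 5 (Optimize): project_id=5 -> matches Aurora
  - task 6 (Migrate): project_id=6 -> matches Atlas
  - task 7 (Plan): project_id=5 -> matches Aurora
  - task 8 (Document): project_id=1 -> matches Titan
  - task 9 (Test): project_id=3 -> matches Delta
All 9 rows appear; 1 has NULL project.

SQL:
SELECT a.name, b.name AS project
FROM tasks a
LEFT JOIN projects b ON a.project_id = b.id

Result:
name     | project
---------+--------
Deploy   | Delta  
Design   | Zeta   
Review   | Titan  
Audit    | NULL   
Optimize | Aurora 
Migrate  | Atlas  
Plan     | Aurora 
Document | Titan  
Test     | Delta  


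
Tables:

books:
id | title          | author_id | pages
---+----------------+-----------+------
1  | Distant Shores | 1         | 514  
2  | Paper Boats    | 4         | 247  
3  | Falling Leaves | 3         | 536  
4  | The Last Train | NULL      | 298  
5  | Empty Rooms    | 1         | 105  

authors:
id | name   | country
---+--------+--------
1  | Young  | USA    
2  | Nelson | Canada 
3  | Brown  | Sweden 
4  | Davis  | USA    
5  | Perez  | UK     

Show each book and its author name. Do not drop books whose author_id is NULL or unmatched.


LEFT JOIN keeps every row from books (the left table); where author_id has no match in authors, the author columns become NULL. Walk through each book:
  - book 1 (Distant Shores): author_id=1 -> matches Young
  - book 2 (Paper Boats): author_id=4 -> matches Davis
  - book 3 (Falling Leaves): author_id=3 -> matches Brown
  - book 4 (The Last Train): author_id=NULL, no match -> kept with NULL
  - book 5 (Empty Rooms): author_id=1 -> matches Young
All 5 rows appear; 1 has NULL author.

SQL:
SELECT a.title, b.name AS author
FROM books a
LEFT JOIN authors b ON a.author_id = b.id

Result:
title          | author
---------------+-------
Distant Shores | Young 
Paper Boats    | Davis 
Falling Leaves | Brown 
The Last Train | NULL  
Empty Rooms    | Young 


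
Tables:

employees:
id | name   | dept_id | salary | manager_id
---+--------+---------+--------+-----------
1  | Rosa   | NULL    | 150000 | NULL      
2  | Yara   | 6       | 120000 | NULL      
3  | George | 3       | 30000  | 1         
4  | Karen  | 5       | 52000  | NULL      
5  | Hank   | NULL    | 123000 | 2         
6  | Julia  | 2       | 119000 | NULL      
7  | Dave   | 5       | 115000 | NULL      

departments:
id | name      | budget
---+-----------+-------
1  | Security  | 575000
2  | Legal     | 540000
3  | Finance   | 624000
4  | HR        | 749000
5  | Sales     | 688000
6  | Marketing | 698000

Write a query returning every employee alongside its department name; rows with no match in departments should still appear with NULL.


LEFT JOIN keeps every row from employees (the left table); where dept_id has no match in departments, the department columns become NULL. Walk through each employee:
  - employee 1 (Rosa): dept_id=NULL, no match -> kept with NULL
  - employee 2 (Yara): dept_id=6 -> matches Marketing
  - employee 3 (George): dept_id=3 -> matches Finance
  - employee 4 (Karen): dept_id=5 -> matches Sales
  - employee 5 (Hank): dept_id=NULL, no match -> kept with NULL
  - employee 6 (Julia): dept_id=2 -> matches Legal
  - employee 7 (Dave): dept_id=5 -> matches Sales
All 7 rows appear; 2 have NULL department.

SQL:
SELECT a.name, b.name AS department
FROM employees a
LEFT JOIN departments b ON a.dept_id = b.id

Result:
name   | department
-------+-----------
Rosa   | NULL      
Yara   | Marketing 
George | Finance   
Karen  | Sales     
Hank   | NULL      
Julia  | Legal     
Dave   | Sales     


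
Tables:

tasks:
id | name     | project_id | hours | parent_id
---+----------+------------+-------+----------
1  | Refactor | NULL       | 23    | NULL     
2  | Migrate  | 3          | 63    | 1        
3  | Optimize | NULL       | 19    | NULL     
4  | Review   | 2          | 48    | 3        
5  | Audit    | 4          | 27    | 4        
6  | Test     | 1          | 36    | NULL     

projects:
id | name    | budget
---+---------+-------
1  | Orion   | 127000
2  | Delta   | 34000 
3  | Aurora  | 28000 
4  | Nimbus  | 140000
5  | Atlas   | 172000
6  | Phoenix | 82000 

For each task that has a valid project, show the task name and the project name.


INNER JOIN keeps only tasks rows whose project_id matches an id in projects. Walk through each task:
  - task 1 (Refactor): project_id=NULL, no match -> dropped
  - task 2 (Migrate): project_id=3 -> matches Aurora
  - task 3 (Optimize): project_id=NULL, no match -> dropped
  - task 4 (Review): project_id=2 -> matches Delta
  - task 5 (Audit): project_id=4 -> matches Nimbus
  - task 6 (Test): project_id=1 -> matches Orion
So 2 of 6 rows are dropped.

SQL:
SELECT a.name, b.name AS project
FROM tasks a
INNER JOIN projects b ON a.project_id = b.id

Result:
name    | project
--------+--------
Migrate | Aurora 
Review  | Delta  
Audit   | Nimbus 
Test    | Orion  


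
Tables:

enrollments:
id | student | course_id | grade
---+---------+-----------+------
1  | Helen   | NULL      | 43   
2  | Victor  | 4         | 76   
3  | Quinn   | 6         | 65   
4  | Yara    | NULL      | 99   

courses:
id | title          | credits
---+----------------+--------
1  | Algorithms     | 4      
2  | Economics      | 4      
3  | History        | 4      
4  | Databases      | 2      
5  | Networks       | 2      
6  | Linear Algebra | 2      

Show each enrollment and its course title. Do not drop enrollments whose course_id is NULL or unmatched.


LEFT JOIN keeps every row from enrollments (the left table); where course_id has no match in courses, the course columns become NULL. Walk through each enrollment:
  - enrollment 1 (Helen): course_id=NULL, no match -> kept with NULL
  - enrollment 2 (Victor): course_id=4 -> matches Databases
  - enrollment 3 (Quinn): course_id=6 -> matches Linear Algebra
  - enrollment 4 (Yara): course_id=NULL, no match -> kept with NULL
All 4 rows appear; 2 have NULL course.

SQL:
SELECT a.student, b.title AS course
FROM enrollments a
LEFT JOIN courses b ON a.course_id = b.id

Result:
student | course        
--------+---------------
Helen   | NULL          
Victor  | Databases     
Quinn   | Linear Algebra
Yara    | NULL          


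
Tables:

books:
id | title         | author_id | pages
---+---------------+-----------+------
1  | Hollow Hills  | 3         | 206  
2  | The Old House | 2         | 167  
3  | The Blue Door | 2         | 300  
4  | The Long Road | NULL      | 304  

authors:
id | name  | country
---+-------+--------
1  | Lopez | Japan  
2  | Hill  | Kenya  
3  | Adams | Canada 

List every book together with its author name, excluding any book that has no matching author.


INNER JOIN keeps only books rows whose author_id matches an id in authors. Walk through each book:
  - book 1 (Hollow Hills): author_id=3 -> matches Adams
  - book 2 (The Old House): author_id=2 -> matches Hill
  - book 3 (The Blue Door): author_id=2 -> matches Hill
  - book 4 (The Long Road): author_id=NULL, no match -> dropped
So 1 of 4 rows is dropped.

SQL:
SELECT a.title, b.name AS author
FROM books a
INNER JOIN authors b ON a.author_id = b.id

Result:
title         | author
--------------+-------
Hollow Hills  | Adams 
The Old House | Hill  
The Blue Door | Hill  


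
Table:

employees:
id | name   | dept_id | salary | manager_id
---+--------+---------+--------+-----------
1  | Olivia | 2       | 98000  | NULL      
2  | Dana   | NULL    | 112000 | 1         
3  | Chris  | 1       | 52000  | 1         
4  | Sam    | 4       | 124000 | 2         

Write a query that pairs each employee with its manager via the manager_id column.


This is a self-join: employees is joined to a second copy of itself, matching each row's manager_id to another row's id. Use LEFT JOIN so rows with manager_id=NULL are kept.
  - employee 1 (Olivia): manager_id=NULL -> NULL
  - employee 2 (Dana): manager_id=1 -> Olivia
  - employee 3 (Chris): manager_id=1 -> Olivia
  - employee 4 (Sam): manager_id=2 -> Dana

SQL:
SELECT a.name AS item, b.name AS manager
FROM employees a
LEFT JOIN employees b ON a.manager_id = b.id

Result:
item   | manager
-------+--------
Olivia | NULL   
Dana   | Olivia 
Chris  | Olivia 
Sam    | Dana   


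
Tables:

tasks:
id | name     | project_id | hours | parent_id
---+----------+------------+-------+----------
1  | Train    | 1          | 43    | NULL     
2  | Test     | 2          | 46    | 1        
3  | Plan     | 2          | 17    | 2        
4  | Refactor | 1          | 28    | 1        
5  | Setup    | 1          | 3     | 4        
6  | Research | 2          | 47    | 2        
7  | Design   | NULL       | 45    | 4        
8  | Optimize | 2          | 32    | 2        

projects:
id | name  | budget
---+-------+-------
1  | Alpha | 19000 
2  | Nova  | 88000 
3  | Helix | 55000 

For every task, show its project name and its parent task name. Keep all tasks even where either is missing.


Two LEFT JOINs from the same base table tasks: one to projects via project_id, one to tasks itself via parent_id. Both are LEFT so every task is preserved.
Match against projects:
  - task 1 (Train): project_id=1 -> matches Alpha
  - task 2 (Test): project_id=2 -> matches Nova
  - task 3 (Plan): project_id=2 -> matches Nova
  - task 4 (Refactor): project_id=1 -> matches Alpha
  - task 5 (Setup): project_id=1 -> matches Alpha
  - task 6 (Research): project_id=2 -> matches Nova
  - task 7 (Design): project_id=NULL, no match -> kept with NULL
  - task 8 (Optimize): project_id=2 -> matches Nova
Match against tasks (self):
  - task 1 (Train): parent_id=NULL -> NULL
  - task 2 (Test): parent_id=1 -> Train
  - task 3 (Plan): parent_id=2 -> Test
  - task 4 (Refactor): parent_id=1 -> Train
  - task 5 (Setup): parent_id=4 -> Refactor
  - task 6 (Research): parent_id=2 -> Test
  - task 7 (Design): parent_id=4 -> Refactor
  - task 8 (Optimize): parent_id=2 -> Test

SQL:
SELECT a.name, b.name AS project, c.name AS parent
FROM tasks a
LEFT JOIN projects b ON a.project_id = b.id
LEFT JOIN tasks c ON a.parent_id = c.id

Result:
name     | project | parent  
---------+---------+---------
Train    | Alpha   | NULL    
Test     | Nova    | Train   
Plan     | Nova    | Test    
Refactor | Alpha   | Train   
Setup    | Alpha   | Refactor
Research | Nova    | Test    
Design   | NULL    | Refactor
Optimize | Nova    | Test    


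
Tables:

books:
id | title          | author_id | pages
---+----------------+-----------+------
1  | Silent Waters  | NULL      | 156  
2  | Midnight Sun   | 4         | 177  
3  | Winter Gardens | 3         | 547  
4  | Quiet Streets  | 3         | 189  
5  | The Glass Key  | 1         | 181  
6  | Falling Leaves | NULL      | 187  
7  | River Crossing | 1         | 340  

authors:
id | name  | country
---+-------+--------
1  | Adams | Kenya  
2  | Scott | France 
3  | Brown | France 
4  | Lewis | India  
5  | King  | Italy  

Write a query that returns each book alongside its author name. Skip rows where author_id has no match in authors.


INNER JOIN keeps only books rows whose author_id matches an id in authors. Walk through each book:
  - book 1 (Silent Waters): author_id=NULL, no match -> dropped
  - book 2 (Midnight Sun): author_id=4 -> matches Lewis
  - book 3 (Winter Gardens): author_id=3 -> matches Brown
  - book 4 (Quiet Streets): author_id=3 -> matches Brown
  - book 5 (The Glass Key): author_id=1 -> matches Adams
  - book 6 (Falling Leaves): author_id=NULL, no match -> dropped
  - book 7 (River Crossing): author_id=1 -> matches Adams
So 2 of 7 rows are dropped.

SQL:
SELECT a.title, b.name AS author
FROM books a
INNER JOIN authors b ON a.author_id = b.id

Result:
title          | author
---------------+-------
Midnight Sun   | Lewis 
Winter Gardens | Brown 
Quiet Streets  | Brown 
The Glass Key  | Adams 
River Crossing | Adams 


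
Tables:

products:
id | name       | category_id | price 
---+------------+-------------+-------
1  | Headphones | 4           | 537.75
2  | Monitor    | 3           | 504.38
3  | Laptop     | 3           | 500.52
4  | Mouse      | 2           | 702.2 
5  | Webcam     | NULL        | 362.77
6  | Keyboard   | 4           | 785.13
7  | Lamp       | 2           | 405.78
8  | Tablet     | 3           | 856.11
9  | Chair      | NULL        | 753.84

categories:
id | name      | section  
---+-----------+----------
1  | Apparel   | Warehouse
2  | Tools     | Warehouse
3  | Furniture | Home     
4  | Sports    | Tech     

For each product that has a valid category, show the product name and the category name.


INNER JOIN keeps only products rows whose category_id matches an id in categories. Walk through each product:
  - product 1 (Headphones): category_id=4 -> matches Sports
  - product 2 (Monitor): category_id=3 -> matches Furniture
  - product 3 (Laptop): category_id=3 -> matches Furniture
  - product 4 (Mouse): category_id=2 -> matches Tools
  - product 5 (Webcam): category_id=NULL, no match -> dropped
  - product 6 (Keyboard): category_id=4 -> matches Sports
  - product 7 (Lamp): category_id=2 -> matches Tools
  - product 8 (Tablet): category_id=3 -> matches Furniture
  - product 9 (Chair): category_id=NULL, no match -> dropped
So 2 of 9 rows are dropped.

SQL:
SELECT a.name, b.name AS category
FROM products a
INNER JOIN categories b ON a.category_id = b.id

Result:
name       | category 
-----------+----------
Headphones | Sports   
Monitor    | Furniture
Laptop     | Furniture
Mouse      | Tools    
Keyboard   | Sports   
Lamp       | Tools    
Tablet     | Furniture


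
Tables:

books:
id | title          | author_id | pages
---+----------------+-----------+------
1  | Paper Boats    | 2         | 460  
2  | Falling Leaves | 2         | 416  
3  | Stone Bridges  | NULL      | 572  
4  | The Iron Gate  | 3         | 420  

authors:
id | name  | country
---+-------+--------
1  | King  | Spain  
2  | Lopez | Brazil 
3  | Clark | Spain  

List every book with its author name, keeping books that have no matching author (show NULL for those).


LEFT JOIN keeps every row from books (the left table); where author_id has no match in authors, the author columns become NULL. Walk through each book:
  - book 1 (Paper Boats): author_id=2 -> matches Lopez
  - book 2 (Falling Leaves): author_id=2 -> matches Lopez
  - book 3 (Stone Bridges): author_id=NULL, no match -> kept with NULL
  - book 4 (The Iron Gate): author_id=3 -> matches Clark
All 4 rows appear; 1 has NULL author.

SQL:
SELECT a.title, b.name AS author
FROM books a
LEFT JOIN authors b ON a.author_id = b.id

Result:
title          | author
---------------+-------
Paper Boats    | Lopez 
Falling Leaves | Lopez 
Stone Bridges  | NULL  
The Iron Gate  | Clark 
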